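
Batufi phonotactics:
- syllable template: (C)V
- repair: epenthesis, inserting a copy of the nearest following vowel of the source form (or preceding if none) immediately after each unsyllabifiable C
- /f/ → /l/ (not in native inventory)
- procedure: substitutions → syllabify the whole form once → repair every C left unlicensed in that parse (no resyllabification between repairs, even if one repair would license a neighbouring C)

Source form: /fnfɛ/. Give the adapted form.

Substitution: /f/ → /l/, giving /lnlɛ/.
Under (C)V, the unsyllabifiable consonants are /l/, /n/ (no codas are permitted; onsets are limited to one consonant).
Inserting the epenthetic vowel yields /l/ → /lɛ/, /n/ → /nɛ/.

lɛnɛlɛ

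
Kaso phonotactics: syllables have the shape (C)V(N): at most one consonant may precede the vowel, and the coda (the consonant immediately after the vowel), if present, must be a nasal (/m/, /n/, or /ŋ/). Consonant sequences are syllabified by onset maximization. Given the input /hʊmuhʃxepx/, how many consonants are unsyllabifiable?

Syllabifying with onset maximization leaves /h/, /ʃ/, /p/, /x/ stranded (only a nasal (/m/, /n/, or /ŋ/) is licensed in coda position; onsets are limited to one consonant).

4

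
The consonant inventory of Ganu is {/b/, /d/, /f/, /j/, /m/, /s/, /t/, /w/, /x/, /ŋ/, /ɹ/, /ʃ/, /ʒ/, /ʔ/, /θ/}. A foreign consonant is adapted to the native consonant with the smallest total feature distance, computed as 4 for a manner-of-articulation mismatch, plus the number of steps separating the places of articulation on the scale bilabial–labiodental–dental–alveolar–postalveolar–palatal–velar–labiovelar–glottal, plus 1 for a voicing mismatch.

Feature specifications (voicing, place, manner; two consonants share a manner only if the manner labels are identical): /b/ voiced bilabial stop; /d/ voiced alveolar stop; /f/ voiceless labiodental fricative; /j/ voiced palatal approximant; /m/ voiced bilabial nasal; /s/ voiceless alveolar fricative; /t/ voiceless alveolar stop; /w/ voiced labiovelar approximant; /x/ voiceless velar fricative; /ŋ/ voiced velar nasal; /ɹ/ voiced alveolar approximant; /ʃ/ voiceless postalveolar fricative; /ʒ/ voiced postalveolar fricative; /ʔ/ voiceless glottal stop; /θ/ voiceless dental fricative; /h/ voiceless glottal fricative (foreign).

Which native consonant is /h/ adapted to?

/x/ is closest: same manner (fricative), place distance 2 (glottal→velar), same voicing; total 2. Next closest is /ʃ/ at distance 4.

x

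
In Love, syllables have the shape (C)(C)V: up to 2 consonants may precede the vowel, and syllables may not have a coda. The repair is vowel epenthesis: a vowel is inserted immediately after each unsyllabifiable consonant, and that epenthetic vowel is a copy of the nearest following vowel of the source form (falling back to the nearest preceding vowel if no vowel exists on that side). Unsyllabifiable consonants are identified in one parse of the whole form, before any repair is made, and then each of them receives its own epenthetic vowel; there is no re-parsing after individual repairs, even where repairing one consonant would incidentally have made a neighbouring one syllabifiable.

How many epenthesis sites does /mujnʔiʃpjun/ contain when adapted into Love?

The unsyllabifiable consonants are /j/, /ʃ/, /n/; each receives one epenthetic vowel.

3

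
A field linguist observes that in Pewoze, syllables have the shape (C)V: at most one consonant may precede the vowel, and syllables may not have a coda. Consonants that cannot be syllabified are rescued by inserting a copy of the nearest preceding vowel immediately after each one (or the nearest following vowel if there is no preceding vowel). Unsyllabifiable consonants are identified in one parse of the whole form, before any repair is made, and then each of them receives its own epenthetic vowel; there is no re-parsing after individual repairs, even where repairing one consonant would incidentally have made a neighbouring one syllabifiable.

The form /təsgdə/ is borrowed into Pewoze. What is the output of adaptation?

təsəgədə

Syllabifying with onset maximization leaves /s/, /g/ stranded (no codas are permitted; onsets are limited to one consonant).
Inserting the epenthetic vowel yields /s/ → /sə/, /g/ → /gə/.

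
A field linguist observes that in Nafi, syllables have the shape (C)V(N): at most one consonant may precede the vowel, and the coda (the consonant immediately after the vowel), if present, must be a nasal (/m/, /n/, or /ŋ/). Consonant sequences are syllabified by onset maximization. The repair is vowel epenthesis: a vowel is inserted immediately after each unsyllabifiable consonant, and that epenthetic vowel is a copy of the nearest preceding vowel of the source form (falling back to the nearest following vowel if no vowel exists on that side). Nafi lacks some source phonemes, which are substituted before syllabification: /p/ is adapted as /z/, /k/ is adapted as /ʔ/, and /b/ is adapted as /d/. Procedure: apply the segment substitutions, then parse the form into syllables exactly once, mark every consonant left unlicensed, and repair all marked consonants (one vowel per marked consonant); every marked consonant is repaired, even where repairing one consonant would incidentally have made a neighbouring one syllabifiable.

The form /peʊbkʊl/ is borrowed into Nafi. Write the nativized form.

zeʊdʊʔʊlʊ

Substitution: /p/ → /z/, /b/ → /d/, /k/ → /ʔ/, giving /zeʊdʔʊl/.
Under (C)V(N), the unsyllabifiable consonants are /d/, /l/ (only a nasal (/m/, /n/, or /ŋ/) is licensed in coda position; onsets are limited to one consonant).
Each unlicensed consonant becomes the onset of a new syllable: /d/ → /dʊ/, /l/ → /lʊ/.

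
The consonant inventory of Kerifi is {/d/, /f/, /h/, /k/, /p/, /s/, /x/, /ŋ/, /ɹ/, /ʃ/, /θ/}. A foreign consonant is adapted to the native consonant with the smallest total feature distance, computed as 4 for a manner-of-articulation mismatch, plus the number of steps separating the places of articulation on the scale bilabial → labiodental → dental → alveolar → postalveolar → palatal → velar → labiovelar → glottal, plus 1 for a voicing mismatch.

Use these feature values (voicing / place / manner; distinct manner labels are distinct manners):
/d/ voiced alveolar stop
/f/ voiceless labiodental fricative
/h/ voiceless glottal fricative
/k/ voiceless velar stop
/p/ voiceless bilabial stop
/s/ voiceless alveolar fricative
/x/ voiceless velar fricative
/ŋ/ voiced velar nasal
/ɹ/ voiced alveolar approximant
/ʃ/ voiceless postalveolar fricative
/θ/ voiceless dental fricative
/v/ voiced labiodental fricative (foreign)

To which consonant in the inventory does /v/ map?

/f/ is closest: same manner (fricative), place distance 0 (labiodental→labiodental), voicing differs (+1); total 1. Next closest is /θ/ at distance 2.

f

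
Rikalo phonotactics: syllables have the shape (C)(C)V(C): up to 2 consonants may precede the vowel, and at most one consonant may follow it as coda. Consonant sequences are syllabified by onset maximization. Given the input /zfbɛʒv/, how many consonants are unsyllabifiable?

The consonants /z/, /v/ cannot be parsed into a legal (C)(C)V(C) syllable (at most one coda consonant is licensed; onsets may contain at most 2 consonants).

2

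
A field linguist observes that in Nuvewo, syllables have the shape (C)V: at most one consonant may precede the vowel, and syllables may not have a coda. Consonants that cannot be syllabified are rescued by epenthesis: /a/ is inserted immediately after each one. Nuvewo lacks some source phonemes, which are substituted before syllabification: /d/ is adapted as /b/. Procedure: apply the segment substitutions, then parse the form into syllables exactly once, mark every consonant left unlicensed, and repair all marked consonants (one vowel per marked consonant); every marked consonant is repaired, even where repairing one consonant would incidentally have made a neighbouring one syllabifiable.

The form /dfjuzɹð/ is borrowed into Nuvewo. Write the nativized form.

Substitution: /d/ → /b/, giving /bfjuzɹð/.
Under (C)V, the unsyllabifiable consonants are /b/, /f/, /z/, /ɹ/, /ð/ (no codas are permitted; onsets are limited to one consonant).
Inserting the epenthetic vowel yields /b/ → /ba/, /f/ → /fa/, /z/ → /za/, /ɹ/ → /ɹa/, /ð/ → /ða/.

bafajuzaɹaða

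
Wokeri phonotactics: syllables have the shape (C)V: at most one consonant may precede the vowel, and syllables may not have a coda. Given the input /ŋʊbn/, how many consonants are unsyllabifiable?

The consonants /b/, /n/ cannot be parsed into a legal (C)V syllable (no codas are permitted; onsets are limited to one consonant).

2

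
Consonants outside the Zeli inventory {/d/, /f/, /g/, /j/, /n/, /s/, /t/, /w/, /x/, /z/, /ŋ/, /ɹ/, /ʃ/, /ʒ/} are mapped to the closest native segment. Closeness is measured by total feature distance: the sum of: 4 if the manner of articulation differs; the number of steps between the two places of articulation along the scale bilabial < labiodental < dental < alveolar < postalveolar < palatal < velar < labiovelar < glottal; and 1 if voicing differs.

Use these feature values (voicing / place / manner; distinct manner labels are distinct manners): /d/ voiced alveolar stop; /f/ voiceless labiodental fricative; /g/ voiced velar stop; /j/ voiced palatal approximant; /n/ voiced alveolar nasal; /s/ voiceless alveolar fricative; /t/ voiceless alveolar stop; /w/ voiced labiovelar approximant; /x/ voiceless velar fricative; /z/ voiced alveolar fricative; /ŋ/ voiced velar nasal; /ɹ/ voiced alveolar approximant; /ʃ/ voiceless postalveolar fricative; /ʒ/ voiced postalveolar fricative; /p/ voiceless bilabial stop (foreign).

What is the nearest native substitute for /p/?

t

/t/ is closest: same manner (stop), place distance 3 (bilabial→alveolar), same voicing; total 3. Next closest is /d/ at distance 4.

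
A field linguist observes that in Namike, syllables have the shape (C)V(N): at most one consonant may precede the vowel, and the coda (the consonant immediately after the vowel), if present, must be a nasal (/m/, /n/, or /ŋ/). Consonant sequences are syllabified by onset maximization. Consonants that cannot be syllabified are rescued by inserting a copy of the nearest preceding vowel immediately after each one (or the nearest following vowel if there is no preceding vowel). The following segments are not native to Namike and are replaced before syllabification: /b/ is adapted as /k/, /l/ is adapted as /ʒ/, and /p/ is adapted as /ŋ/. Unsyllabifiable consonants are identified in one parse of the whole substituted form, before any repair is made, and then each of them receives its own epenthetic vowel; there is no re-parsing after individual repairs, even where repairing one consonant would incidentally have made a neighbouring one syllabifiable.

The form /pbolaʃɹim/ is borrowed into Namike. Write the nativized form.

Substitution: /p/ → /ŋ/, /b/ → /k/, /l/ → /ʒ/, giving /ŋkoʒaʃɹim/.
The consonants /ŋ/, /ʃ/ cannot be parsed into a legal (C)V(N) syllable (only a nasal (/m/, /n/, or /ŋ/) is licensed in coda position; onsets are limited to one consonant).
Each unlicensed consonant becomes the onset of a new syllable: /ŋ/ → /ŋo/, /ʃ/ → /ʃa/.

ŋokoʒaʃaɹim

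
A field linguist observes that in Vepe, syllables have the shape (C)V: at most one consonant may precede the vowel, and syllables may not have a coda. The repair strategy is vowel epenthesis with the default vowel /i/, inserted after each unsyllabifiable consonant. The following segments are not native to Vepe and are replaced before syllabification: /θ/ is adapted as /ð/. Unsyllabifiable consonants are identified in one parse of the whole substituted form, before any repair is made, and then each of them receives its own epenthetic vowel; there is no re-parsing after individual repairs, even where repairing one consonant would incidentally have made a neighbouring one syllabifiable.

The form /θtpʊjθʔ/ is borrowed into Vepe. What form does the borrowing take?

ðitipʊjiðiʔi

Substitution: /θ/ → /ð/, giving /ðtpʊjðʔ/.
Syllabifying with onset maximization leaves /ð/, /t/, /j/, /ð/, /ʔ/ stranded (no codas are permitted; onsets are limited to one consonant).
Each unlicensed consonant becomes the onset of a new syllable: /ð/ → /ði/, /t/ → /ti/, /j/ → /ji/, /ð/ → /ði/, /ʔ/ → /ʔi/.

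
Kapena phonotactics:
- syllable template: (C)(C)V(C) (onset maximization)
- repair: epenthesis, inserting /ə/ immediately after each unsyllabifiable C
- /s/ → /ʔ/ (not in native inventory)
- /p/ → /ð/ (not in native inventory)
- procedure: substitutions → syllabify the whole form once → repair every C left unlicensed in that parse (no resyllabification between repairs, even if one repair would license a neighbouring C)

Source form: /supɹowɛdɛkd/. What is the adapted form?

Substitution: /s/ → /ʔ/, /p/ → /ð/, giving /ʔuðɹowɛdɛkd/.
Syllabifying with onset maximization leaves /d/ stranded (at most one coda consonant is licensed; onsets may contain at most 2 consonants).
Inserting the epenthetic vowel yields /d/ → /də/.

ʔuðɹowɛdɛkdə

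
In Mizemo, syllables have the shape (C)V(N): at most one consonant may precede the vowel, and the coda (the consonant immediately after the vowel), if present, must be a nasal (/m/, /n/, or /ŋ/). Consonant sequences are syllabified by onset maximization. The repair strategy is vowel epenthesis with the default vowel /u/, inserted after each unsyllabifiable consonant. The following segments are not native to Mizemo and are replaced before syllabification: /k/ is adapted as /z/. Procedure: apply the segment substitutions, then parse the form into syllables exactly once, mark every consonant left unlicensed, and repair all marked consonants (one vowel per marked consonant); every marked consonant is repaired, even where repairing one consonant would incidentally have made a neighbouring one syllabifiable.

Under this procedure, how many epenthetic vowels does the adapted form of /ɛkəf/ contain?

1

After substitution the input is /ɛzəf/.
The unsyllabifiable consonants are /f/; each receives one epenthetic vowel.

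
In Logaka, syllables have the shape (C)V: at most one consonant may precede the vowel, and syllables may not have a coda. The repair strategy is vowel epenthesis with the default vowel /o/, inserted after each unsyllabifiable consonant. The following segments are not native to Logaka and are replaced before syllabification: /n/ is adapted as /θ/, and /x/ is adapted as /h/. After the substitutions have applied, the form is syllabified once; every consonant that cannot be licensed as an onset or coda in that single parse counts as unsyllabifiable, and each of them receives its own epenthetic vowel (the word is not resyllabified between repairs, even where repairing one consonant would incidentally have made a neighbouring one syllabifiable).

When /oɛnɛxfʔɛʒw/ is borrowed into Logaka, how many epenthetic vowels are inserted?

4

After substitution the input is /oɛθɛhfʔɛʒw/.
The unsyllabifiable consonants are /h/, /f/, /ʒ/, /w/; each receives one epenthetic vowel.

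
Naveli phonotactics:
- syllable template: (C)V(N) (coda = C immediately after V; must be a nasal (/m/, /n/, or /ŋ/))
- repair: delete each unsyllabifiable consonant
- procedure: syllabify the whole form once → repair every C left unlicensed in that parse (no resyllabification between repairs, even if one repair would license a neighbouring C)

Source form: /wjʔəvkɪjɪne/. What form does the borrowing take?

The consonants /w/, /j/, /v/ cannot be parsed into a legal (C)V(N) syllable (only a nasal (/m/, /n/, or /ŋ/) is licensed in coda position; onsets are limited to one consonant).
Each unlicensed consonant is deleted: /w/, /j/, /v/.

ʔəkɪjɪne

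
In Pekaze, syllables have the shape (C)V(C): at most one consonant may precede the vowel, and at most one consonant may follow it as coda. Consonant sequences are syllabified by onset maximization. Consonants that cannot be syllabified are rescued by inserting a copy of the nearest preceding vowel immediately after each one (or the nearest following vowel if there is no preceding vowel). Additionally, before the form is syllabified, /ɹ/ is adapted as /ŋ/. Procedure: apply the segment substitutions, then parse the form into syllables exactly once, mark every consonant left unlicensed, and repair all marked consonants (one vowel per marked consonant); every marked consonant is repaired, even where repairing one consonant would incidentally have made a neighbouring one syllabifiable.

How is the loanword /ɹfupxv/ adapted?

ŋufupxuvu

Substitution: /ɹ/ → /ŋ/, giving /ŋfupxv/.
Syllabifying with onset maximization leaves /ŋ/, /x/, /v/ stranded (at most one coda consonant is licensed; onsets are limited to one consonant).
Epenthesis after each stranded consonant: /ŋ/ → /ŋu/, /x/ → /xu/, /v/ → /vu/.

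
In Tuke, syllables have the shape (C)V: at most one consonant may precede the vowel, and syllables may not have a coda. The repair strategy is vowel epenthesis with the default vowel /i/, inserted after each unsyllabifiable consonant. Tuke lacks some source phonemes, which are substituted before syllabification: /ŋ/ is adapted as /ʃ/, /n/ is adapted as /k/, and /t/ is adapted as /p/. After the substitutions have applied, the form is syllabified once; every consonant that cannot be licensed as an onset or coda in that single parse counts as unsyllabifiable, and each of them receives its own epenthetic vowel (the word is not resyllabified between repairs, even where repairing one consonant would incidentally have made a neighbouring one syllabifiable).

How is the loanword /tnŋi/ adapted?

pikiʃi

Substitution: /t/ → /p/, /n/ → /k/, /ŋ/ → /ʃ/, giving /pkʃi/.
Under (C)V, the unsyllabifiable consonants are /p/, /k/ (no codas are permitted; onsets are limited to one consonant).
Inserting the epenthetic vowel yields /p/ → /pi/, /k/ → /ki/.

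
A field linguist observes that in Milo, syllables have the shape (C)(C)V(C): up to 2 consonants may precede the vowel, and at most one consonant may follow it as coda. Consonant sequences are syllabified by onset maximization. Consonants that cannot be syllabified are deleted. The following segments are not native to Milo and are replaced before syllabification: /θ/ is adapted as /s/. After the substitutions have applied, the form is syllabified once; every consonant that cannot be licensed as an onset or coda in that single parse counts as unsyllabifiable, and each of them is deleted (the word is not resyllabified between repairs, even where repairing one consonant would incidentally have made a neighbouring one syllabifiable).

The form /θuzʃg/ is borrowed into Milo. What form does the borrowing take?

suz

Substitution: /θ/ → /s/, giving /suzʃg/.
Under (C)(C)V(C), the unsyllabifiable consonants are /ʃ/, /g/ (at most one coda consonant is licensed; onsets may contain at most 2 consonants).
Each unlicensed consonant is deleted: /ʃ/, /g/.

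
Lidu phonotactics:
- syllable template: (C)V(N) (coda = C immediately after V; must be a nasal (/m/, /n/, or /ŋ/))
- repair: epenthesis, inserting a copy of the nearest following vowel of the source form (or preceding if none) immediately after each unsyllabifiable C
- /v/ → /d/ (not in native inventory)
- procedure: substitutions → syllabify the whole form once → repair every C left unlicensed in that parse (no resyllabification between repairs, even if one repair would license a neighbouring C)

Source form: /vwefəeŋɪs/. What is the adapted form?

dewefəeŋɪsɪ

Substitution: /v/ → /d/, giving /dwefəeŋɪs/.
The consonants /d/, /s/ cannot be parsed into a legal (C)V(N) syllable (only a nasal (/m/, /n/, or /ŋ/) is licensed in coda position; onsets are limited to one consonant).
Each unlicensed consonant becomes the onset of a new syllable: /d/ → /de/, /s/ → /sɪ/.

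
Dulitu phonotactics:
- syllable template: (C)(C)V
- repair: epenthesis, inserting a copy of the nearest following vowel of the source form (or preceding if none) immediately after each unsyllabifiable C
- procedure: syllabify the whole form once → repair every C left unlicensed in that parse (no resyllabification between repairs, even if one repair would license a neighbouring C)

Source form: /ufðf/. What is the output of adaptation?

ufuðufu

The consonants /f/, /ð/, /f/ cannot be parsed into a legal (C)(C)V syllable (no codas are permitted; onsets may contain at most 2 consonants).
Inserting the epenthetic vowel yields /f/ → /fu/, /ð/ → /ðu/, /f/ → /fu/.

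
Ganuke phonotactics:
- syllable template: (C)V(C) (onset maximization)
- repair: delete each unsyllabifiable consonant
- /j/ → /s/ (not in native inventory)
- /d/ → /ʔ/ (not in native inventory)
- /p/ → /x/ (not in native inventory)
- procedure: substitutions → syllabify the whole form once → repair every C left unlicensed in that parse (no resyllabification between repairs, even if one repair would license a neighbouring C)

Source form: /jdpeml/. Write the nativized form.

Substitution: /j/ → /s/, /d/ → /ʔ/, /p/ → /x/, giving /sʔxeml/.
Syllabifying with onset maximization leaves /s/, /ʔ/, /l/ stranded (at most one coda consonant is licensed; onsets are limited to one consonant).
Deleting the stranded consonants removes /s/, /ʔ/, /l/.

xem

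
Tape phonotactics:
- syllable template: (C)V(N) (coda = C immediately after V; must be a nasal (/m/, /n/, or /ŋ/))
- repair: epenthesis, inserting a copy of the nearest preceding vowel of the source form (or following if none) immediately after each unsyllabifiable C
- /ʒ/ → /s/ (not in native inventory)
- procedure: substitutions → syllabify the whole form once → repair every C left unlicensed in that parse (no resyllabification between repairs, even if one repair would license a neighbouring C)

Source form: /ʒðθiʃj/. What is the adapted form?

Substitution: /ʒ/ → /s/, giving /sðθiʃj/.
Under (C)V(N), the unsyllabifiable consonants are /s/, /ð/, /ʃ/, /j/ (only a nasal (/m/, /n/, or /ŋ/) is licensed in coda position; onsets are limited to one consonant).
Inserting the epenthetic vowel yields /s/ → /si/, /ð/ → /ði/, /ʃ/ → /ʃi/, /j/ → /ji/.

siðiθiʃiji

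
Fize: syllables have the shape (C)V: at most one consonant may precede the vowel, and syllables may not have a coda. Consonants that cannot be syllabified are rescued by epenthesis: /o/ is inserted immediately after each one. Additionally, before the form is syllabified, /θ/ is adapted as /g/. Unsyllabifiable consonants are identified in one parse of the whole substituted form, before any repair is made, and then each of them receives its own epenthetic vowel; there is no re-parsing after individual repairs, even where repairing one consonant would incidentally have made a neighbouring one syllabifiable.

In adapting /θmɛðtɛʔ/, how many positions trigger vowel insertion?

3

After substitution the input is /gmɛðtɛʔ/.
The unsyllabifiable consonants are /g/, /ð/, /ʔ/; each receives one epenthetic vowel.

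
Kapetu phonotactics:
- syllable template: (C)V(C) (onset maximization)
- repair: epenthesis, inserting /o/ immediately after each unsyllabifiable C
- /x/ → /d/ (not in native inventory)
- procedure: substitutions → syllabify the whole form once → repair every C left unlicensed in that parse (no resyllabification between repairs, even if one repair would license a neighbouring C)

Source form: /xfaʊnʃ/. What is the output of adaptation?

dofaʊnʃo

Substitution: /x/ → /d/, giving /dfaʊnʃ/.
Under (C)V(C), the unsyllabifiable consonants are /d/, /ʃ/ (at most one coda consonant is licensed; onsets are limited to one consonant).
Epenthesis after each stranded consonant: /d/ → /do/, /ʃ/ → /ʃo/.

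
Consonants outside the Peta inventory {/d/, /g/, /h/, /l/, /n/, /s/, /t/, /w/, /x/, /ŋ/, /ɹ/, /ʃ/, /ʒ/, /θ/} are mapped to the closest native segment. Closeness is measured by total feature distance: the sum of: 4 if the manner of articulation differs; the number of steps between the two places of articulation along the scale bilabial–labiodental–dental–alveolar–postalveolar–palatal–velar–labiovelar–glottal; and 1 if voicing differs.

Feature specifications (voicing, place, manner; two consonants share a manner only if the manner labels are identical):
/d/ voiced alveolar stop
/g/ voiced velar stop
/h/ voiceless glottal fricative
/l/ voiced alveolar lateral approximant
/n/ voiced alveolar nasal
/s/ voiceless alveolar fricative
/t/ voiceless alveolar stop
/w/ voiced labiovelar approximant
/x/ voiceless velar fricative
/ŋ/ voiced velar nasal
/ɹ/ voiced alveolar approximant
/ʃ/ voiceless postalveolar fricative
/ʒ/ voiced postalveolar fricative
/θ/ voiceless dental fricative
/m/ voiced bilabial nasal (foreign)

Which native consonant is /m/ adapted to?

n

/n/ is closest: same manner (nasal), place distance 3 (bilabial→alveolar), same voicing; total 3. Next closest is /ŋ/ at distance 6.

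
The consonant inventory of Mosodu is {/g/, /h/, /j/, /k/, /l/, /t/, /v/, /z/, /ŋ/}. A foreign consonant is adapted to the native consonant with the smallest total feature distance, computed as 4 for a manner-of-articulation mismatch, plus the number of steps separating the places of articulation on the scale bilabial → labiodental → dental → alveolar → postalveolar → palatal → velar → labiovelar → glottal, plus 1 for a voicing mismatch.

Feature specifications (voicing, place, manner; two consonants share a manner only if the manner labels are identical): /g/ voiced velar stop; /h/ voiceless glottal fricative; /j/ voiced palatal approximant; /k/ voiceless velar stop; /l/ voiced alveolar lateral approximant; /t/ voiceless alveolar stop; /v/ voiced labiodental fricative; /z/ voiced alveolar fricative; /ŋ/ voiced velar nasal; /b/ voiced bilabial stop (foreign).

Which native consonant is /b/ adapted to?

/t/ is closest: same manner (stop), place distance 3 (bilabial→alveolar), voicing differs (+1); total 4. Next closest is /v/ at distance 5.

t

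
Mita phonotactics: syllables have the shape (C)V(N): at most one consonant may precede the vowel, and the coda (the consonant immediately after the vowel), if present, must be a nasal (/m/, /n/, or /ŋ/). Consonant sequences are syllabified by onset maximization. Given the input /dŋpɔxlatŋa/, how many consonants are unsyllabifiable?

4

Under (C)V(N), the unsyllabifiable consonants are /d/, /ŋ/, /x/, /t/ (only a nasal (/m/, /n/, or /ŋ/) is licensed in coda position; onsets are limited to one consonant).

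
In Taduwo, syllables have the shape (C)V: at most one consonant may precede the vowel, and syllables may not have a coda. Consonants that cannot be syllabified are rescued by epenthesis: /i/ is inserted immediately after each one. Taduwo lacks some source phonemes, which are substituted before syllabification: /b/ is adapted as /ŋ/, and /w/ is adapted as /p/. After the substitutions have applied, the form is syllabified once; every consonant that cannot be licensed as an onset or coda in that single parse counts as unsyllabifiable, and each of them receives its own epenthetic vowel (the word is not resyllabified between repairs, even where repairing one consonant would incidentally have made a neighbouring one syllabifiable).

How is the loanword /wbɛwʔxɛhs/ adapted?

Substitution: /w/ → /p/, /b/ → /ŋ/, giving /pŋɛpʔxɛhs/.
The consonants /p/, /p/, /ʔ/, /h/, /s/ cannot be parsed into a legal (C)V syllable (no codas are permitted; onsets are limited to one consonant).
Inserting the epenthetic vowel yields /p/ → /pi/, /p/ → /pi/, /ʔ/ → /ʔi/, /h/ → /hi/, /s/ → /si/.

piŋɛpiʔixɛhisi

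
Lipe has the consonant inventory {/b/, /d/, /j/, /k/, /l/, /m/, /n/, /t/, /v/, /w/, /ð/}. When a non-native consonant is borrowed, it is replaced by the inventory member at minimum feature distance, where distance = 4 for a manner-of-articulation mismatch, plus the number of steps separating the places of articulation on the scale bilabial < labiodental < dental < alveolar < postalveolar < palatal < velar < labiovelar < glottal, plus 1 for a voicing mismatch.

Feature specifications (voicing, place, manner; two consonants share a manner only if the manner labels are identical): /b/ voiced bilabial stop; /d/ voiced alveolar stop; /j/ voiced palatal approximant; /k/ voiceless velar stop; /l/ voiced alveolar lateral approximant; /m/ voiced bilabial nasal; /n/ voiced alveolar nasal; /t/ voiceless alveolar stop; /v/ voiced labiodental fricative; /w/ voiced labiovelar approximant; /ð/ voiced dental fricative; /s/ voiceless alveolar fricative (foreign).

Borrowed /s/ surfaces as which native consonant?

/ð/ is closest: same manner (fricative), place distance 1 (alveolar→dental), voicing differs (+1); total 2. Next closest is /v/ at distance 3.

ð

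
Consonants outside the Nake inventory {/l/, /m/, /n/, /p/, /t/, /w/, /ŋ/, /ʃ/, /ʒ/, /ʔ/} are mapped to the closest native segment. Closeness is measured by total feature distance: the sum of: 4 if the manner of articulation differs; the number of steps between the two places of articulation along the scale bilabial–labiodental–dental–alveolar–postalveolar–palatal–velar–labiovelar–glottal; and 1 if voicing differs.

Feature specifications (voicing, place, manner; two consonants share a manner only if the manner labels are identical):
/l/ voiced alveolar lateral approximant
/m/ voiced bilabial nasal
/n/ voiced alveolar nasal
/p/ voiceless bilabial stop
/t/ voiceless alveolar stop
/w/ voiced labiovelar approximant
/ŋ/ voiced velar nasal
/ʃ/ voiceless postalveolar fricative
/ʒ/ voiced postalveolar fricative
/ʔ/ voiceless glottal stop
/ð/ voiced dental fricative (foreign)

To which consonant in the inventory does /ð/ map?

/ʒ/ is closest: same manner (fricative), place distance 2 (dental→postalveolar), same voicing; total 2. Next closest is /ʃ/ at distance 3.

ʒ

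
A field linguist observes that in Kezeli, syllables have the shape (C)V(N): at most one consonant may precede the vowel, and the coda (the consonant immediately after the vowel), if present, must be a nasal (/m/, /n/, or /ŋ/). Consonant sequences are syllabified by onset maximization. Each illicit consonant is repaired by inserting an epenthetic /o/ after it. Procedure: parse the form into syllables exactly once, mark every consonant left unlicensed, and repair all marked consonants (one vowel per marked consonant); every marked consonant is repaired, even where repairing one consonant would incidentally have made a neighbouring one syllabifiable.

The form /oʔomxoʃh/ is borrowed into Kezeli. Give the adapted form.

Syllabifying with onset maximization leaves /ʃ/, /h/ stranded (only a nasal (/m/, /n/, or /ŋ/) is licensed in coda position; onsets are limited to one consonant).
Inserting the epenthetic vowel yields /ʃ/ → /ʃo/, /h/ → /ho/.

oʔomxoʃoho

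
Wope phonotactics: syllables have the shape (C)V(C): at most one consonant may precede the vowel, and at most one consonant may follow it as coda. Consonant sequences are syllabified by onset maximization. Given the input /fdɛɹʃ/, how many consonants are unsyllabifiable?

2

Under (C)V(C), the unsyllabifiable consonants are /f/, /ʃ/ (at most one coda consonant is licensed; onsets are limited to one consonant).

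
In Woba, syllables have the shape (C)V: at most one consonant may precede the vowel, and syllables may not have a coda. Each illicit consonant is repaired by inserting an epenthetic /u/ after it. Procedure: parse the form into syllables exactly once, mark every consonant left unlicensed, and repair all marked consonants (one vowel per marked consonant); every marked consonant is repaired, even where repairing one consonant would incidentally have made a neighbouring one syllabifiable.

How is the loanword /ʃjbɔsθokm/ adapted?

Syllabifying with onset maximization leaves /ʃ/, /j/, /s/, /k/, /m/ stranded (no codas are permitted; onsets are limited to one consonant).
Each unlicensed consonant becomes the onset of a new syllable: /ʃ/ → /ʃu/, /j/ → /ju/, /s/ → /su/, /k/ → /ku/, /m/ → /mu/.

ʃujubɔsuθokumu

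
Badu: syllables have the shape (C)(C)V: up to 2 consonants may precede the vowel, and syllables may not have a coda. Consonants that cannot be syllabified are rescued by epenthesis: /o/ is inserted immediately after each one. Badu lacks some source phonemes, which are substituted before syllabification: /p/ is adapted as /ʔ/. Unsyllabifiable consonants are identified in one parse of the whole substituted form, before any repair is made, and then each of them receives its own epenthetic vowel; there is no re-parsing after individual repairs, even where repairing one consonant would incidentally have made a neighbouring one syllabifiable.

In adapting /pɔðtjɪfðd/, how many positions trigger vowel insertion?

After substitution the input is /ʔɔðtjɪfðd/.
The unsyllabifiable consonants are /ð/, /f/, /ð/, /d/; each receives one epenthetic vowel.

4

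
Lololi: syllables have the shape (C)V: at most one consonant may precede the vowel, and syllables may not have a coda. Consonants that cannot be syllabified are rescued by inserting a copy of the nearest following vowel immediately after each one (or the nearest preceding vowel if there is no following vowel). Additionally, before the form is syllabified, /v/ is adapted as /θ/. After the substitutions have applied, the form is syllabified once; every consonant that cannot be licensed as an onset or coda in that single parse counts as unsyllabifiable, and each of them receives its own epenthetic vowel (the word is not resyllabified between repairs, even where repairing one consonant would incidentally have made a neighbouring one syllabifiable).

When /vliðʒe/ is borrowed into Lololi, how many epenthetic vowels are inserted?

After substitution the input is /θliðʒe/.
The unsyllabifiable consonants are /θ/, /ð/; each receives one epenthetic vowel.

2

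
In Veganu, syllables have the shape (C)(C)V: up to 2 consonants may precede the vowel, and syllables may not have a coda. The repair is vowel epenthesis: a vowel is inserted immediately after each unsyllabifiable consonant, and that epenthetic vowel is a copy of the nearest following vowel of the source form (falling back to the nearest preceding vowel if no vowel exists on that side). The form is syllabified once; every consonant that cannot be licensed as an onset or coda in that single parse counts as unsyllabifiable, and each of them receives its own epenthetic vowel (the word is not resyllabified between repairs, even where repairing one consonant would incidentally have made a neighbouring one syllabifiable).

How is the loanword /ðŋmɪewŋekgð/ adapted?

Under (C)(C)V, the unsyllabifiable consonants are /ð/, /k/, /g/, /ð/ (no codas are permitted; onsets may contain at most 2 consonants).
Epenthesis after each stranded consonant: /ð/ → /ðɪ/, /k/ → /ke/, /g/ → /ge/, /ð/ → /ðe/.

ðɪŋmɪewŋekegeðe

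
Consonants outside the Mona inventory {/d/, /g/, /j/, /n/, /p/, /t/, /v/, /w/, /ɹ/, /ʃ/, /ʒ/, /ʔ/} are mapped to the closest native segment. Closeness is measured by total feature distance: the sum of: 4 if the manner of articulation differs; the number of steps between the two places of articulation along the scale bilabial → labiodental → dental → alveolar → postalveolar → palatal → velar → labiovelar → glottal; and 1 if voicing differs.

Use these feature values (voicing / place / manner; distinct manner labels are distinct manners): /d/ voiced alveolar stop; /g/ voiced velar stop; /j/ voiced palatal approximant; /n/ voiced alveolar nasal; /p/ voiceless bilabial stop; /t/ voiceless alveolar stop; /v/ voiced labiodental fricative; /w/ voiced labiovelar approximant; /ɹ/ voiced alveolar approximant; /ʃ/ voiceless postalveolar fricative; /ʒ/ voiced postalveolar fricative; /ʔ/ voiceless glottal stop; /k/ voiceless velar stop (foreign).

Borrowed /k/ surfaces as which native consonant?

/g/ is closest: same manner (stop), place distance 0 (velar→velar), voicing differs (+1); total 1. Next closest is /ʔ/ at distance 2.

g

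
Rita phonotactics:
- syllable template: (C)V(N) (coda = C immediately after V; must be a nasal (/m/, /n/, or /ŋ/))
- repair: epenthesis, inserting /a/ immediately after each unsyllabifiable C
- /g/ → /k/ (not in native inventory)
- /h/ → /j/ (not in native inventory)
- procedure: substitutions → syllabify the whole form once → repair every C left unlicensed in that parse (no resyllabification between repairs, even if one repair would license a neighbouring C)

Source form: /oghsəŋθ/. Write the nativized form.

okajasəŋθa

Substitution: /g/ → /k/, /h/ → /j/, giving /okjsəŋθ/.
Under (C)V(N), the unsyllabifiable consonants are /k/, /j/, /θ/ (only a nasal (/m/, /n/, or /ŋ/) is licensed in coda position; onsets are limited to one consonant).
Each unlicensed consonant becomes the onset of a new syllable: /k/ → /ka/, /j/ → /ja/, /θ/ → /θa/.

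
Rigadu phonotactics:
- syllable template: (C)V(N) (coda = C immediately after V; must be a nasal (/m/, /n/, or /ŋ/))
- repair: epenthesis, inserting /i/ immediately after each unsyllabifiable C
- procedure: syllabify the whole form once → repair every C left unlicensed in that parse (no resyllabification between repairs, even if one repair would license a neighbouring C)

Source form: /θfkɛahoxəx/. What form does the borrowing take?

θifikɛahoxəxi

Under (C)V(N), the unsyllabifiable consonants are /θ/, /f/, /x/ (only a nasal (/m/, /n/, or /ŋ/) is licensed in coda position; onsets are limited to one consonant).
Epenthesis after each stranded consonant: /θ/ → /θi/, /f/ → /fi/, /x/ → /xi/.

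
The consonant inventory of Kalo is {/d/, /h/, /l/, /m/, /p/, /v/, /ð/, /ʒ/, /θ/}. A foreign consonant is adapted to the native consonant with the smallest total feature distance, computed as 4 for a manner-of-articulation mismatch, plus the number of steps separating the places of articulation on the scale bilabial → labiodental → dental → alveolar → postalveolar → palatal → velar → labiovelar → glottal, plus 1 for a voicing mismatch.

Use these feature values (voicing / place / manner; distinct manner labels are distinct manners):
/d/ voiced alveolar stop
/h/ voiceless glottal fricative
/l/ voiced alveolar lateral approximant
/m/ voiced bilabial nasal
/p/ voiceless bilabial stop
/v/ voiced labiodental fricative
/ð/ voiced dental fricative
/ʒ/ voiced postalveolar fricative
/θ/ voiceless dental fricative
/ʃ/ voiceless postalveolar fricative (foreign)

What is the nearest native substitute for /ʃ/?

/ʒ/ is closest: same manner (fricative), place distance 0 (postalveolar→postalveolar), voicing differs (+1); total 1. Next closest is /θ/ at distance 2.

ʒ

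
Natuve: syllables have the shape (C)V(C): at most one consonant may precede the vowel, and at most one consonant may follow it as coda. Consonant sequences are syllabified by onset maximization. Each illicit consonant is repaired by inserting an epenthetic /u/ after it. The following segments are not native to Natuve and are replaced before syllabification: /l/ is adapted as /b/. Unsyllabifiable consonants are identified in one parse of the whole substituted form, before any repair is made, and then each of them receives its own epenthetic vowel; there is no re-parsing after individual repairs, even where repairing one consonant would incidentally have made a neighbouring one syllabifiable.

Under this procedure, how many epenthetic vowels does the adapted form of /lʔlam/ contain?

2

After substitution the input is /bʔbam/.
The unsyllabifiable consonants are /b/, /ʔ/; each receives one epenthetic vowel.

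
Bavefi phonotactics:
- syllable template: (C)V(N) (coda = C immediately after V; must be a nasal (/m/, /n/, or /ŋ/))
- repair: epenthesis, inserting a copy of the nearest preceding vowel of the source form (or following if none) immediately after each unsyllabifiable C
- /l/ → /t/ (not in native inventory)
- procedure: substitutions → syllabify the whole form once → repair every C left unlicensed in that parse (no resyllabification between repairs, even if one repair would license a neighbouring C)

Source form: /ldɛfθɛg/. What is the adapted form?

Substitution: /l/ → /t/, giving /tdɛfθɛg/.
The consonants /t/, /f/, /g/ cannot be parsed into a legal (C)V(N) syllable (only a nasal (/m/, /n/, or /ŋ/) is licensed in coda position; onsets are limited to one consonant).
Epenthesis after each stranded consonant: /t/ → /tɛ/, /f/ → /fɛ/, /g/ → /gɛ/.

tɛdɛfɛθɛgɛ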